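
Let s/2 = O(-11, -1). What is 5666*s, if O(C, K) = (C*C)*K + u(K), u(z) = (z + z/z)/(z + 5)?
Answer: -1371172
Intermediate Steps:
u(z) = (1 + z)/(5 + z) (u(z) = (z + 1)/(5 + z) = (1 + z)/(5 + z))
O(C, K) = K*C² + (1 + K)/(5 + K) (O(C, K) = (C*C)*K + (1 + K)/(5 + K) = C²*K + (1 + K)/(5 + K) = K*C² + (1 + K)/(5 + K))
s = -242 (s = 2*((1 - 1 - 1*(-11)²*(5 - 1))/(5 - 1)) = 2*((1 - 1 - 1*121*4)/4) = 2*((1 - 1 - 484)/4) = 2*((¼)*(-484)) = 2*(-121) = -242)
5666*s = 5666*(-242) = -1371172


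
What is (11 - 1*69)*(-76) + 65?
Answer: 4473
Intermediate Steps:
(11 - 1*69)*(-76) + 65 = (11 - 69)*(-76) + 65 = -58*(-76) + 65 = 4408 + 65 = 4473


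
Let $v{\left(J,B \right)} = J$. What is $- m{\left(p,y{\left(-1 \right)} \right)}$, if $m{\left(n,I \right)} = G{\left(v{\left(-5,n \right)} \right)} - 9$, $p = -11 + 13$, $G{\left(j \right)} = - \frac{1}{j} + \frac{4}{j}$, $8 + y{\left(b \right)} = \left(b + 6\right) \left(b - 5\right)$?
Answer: $\frac{48}{5} \approx 9.6$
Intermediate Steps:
$y{\left(b \right)} = -8 + \left(-5 + b\right) \left(6 + b\right)$ ($y{\left(b \right)} = -8 + \left(b + 6\right) \left(b - 5\right) = -8 + \left(6 + b\right) \left(-5 + b\right) = -8 + \left(-5 + b\right) \left(6 + b\right)$)
$G{\left(j \right)} = \frac{3}{j}$
$p = 2$
$m{\left(n,I \right)} = - \frac{48}{5}$ ($m{\left(n,I \right)} = \frac{3}{-5} - 9 = 3 \left(- \frac{1}{5}\right) - 9 = - \frac{3}{5} - 9 = - \frac{48}{5}$)
$- m{\left(p,y{\left(-1 \right)} \right)} = \left(-1\right) \left(- \frac{48}{5}\right) = \frac{48}{5}$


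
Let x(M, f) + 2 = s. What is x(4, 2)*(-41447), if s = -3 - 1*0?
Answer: 207235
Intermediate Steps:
s = -3 (s = -3 + 0 = -3)
x(M, f) = -5 (x(M, f) = -2 - 3 = -5)
x(4, 2)*(-41447) = -5*(-41447) = 207235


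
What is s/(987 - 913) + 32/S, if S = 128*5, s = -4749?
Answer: -47453/740 ≈ -64.126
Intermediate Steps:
S = 640
s/(987 - 913) + 32/S = -4749/(987 - 913) + 32/640 = -4749/74 + 32*(1/640) = -4749*1/74 + 1/20 = -4749/74 + 1/20 = -47453/740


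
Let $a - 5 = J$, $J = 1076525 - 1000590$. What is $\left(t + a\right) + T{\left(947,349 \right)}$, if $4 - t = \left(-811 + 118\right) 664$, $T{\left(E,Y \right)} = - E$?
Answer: $535149$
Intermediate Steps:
$t = 460156$ ($t = 4 - \left(-811 + 118\right) 664 = 4 - \left(-693\right) 664 = 4 - -460152 = 4 + 460152 = 460156$)
$J = 75935$
$a = 75940$ ($a = 5 + 75935 = 75940$)
$\left(t + a\right) + T{\left(947,349 \right)} = \left(460156 + 75940\right) - 947 = 536096 - 947 = 535149$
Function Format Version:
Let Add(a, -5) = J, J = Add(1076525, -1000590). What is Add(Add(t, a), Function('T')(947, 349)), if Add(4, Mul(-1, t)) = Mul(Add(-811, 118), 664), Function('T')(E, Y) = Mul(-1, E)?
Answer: 535149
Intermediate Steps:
t = 460156 (t = Add(4, Mul(-1, Mul(Add(-811, 118), 664))) = Add(4, Mul(-1, Mul(-693, 664))) = Add(4, Mul(-1, -460152)) = Add(4, 460152) = 460156)
J = 75935
a = 75940 (a = Add(5, 75935) = 75940)
Add(Add(t, a), Function('T')(947, 349)) = Add(Add(460156, 75940), Mul(-1, 947)) = Add(536096, -947) = 535149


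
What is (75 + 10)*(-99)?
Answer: -8415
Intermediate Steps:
(75 + 10)*(-99) = 85*(-99) = -8415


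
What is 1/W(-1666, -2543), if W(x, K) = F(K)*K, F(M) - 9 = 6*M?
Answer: 1/38778207 ≈ 2.5788e-8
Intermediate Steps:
F(M) = 9 + 6*M
W(x, K) = K*(9 + 6*K) (W(x, K) = (9 + 6*K)*K = K*(9 + 6*K))
1/W(-1666, -2543) = 1/(3*(-2543)*(3 + 2*(-2543))) = 1/(3*(-2543)*(3 - 5086)) = 1/(3*(-2543)*(-5083)) = 1/38778207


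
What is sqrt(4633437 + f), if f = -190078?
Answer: sqrt(4443359) ≈ 2107.9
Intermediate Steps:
sqrt(4633437 + f) = sqrt(4633437 - 190078) = sqrt(4443359)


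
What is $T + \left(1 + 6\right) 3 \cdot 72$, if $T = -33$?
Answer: $1479$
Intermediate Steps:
$T + \left(1 + 6\right) 3 \cdot 72 = -33 + \left(1 + 6\right) 3 \cdot 72 = -33 + 7 \cdot 3 \cdot 72 = -33 + 21 \cdot 72 = -33 + 1512 = 1479$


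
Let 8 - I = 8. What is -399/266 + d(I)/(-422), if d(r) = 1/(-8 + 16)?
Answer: -5065/3376 ≈ -1.5003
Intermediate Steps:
I = 0 (I = 8 - 1*8 = 8 - 8 = 0)
d(r) = ⅛ (d(r) = 1/8 = ⅛)
-399/266 + d(I)/(-422) = -399/266 + (⅛)/(-422) = -399*1/266 + (⅛)*(-1/422) = -3/2 - 1/3376 = -5065/3376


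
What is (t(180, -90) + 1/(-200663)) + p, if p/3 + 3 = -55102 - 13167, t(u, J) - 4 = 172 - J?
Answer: -41045616651/200663 ≈ -2.0455e+5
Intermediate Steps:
t(u, J) = 176 - J (t(u, J) = 4 + (172 - J) = 176 - J)
p = -204816 (p = -9 + 3*(-55102 - 13167) = -9 + 3*(-68269) = -9 - 204807 = -204816)
(t(180, -90) + 1/(-200663)) + p = ((176 - 1*(-90)) + 1/(-200663)) - 204816 = ((176 + 90) - 1/200663) - 204816 = (266 - 1/200663) - 204816 = 53376357/200663 - 204816 = -41045616651/200663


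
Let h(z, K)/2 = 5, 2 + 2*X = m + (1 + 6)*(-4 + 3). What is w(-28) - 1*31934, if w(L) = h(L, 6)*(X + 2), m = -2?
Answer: -31969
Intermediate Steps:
X = -11/2 (X = -1 + (-2 + (1 + 6)*(-4 + 3))/2 = -1 + (-2 + 7*(-1))/2 = -1 + (-2 - 7)/2 = -1 + (½)*(-9) = -1 - 9/2 = -11/2 ≈ -5.5000)
h(z, K) = 10 (h(z, K) = 2*5 = 10)
w(L) = -35 (w(L) = 10*(-11/2 + 2) = 10*(-7/2) = -35)
w(-28) - 1*31934 = -35 - 1*31934 = -35 - 31934 = -31969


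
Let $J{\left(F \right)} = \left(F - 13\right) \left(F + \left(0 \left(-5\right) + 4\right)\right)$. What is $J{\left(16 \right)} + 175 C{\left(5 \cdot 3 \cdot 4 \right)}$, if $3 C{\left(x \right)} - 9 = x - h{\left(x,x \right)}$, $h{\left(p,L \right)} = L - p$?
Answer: $4085$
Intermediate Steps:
$J{\left(F \right)} = \left(-13 + F\right) \left(4 + F\right)$ ($J{\left(F \right)} = \left(-13 + F\right) \left(F + \left(0 + 4\right)\right) = \left(-13 + F\right) \left(F + 4\right) = \left(-13 + F\right) \left(4 + F\right)$)
$C{\left(x \right)} = 3 + \frac{x}{3}$ ($C{\left(x \right)} = 3 + \frac{x - \left(x - x\right)}{3} = 3 + \frac{x - 0}{3} = 3 + \frac{x + 0}{3} = 3 + \frac{x}{3}$)
$J{\left(16 \right)} + 175 C{\left(5 \cdot 3 \cdot 4 \right)} = \left(-52 + 16^{2} - 144\right) + 175 \left(3 + \frac{5 \cdot 3 \cdot 4}{3}\right) = \left(-52 + 256 - 144\right) + 175 \left(3 + \frac{15 \cdot 4}{3}\right) = 60 + 175 \left(3 + \frac{1}{3} \cdot 60\right) = 60 + 175 \left(3 + 20\right) = 60 + 175 \cdot 23 = 60 + 4025 = 4085$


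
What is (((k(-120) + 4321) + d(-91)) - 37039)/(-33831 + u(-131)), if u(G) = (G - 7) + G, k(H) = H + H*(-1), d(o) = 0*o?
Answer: 16359/17050 ≈ 0.95947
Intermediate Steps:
d(o) = 0
k(H) = 0 (k(H) = H - H = 0)
u(G) = -7 + 2*G (u(G) = (-7 + G) + G = -7 + 2*G)
(((k(-120) + 4321) + d(-91)) - 37039)/(-33831 + u(-131)) = (((0 + 4321) + 0) - 37039)/(-33831 + (-7 + 2*(-131))) = ((4321 + 0) - 37039)/(-33831 + (-7 - 262)) = (4321 - 37039)/(-33831 - 269) = -32718/(-34100) = -32718*(-1/34100) = 16359/17050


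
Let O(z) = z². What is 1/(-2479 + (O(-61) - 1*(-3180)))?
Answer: 1/4422 ≈ 0.00022614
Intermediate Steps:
1/(-2479 + (O(-61) - 1*(-3180))) = 1/(-2479 + ((-61)² - 1*(-3180))) = 1/(-2479 + (3721 + 3180)) = 1/(-2479 + 6901) = 1/4422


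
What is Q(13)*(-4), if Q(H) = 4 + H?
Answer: -68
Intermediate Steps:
Q(13)*(-4) = (4 + 13)*(-4) = 17*(-4) = -68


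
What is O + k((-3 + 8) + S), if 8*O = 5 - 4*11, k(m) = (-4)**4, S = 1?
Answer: 2009/8 ≈ 251.13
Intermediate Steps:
k(m) = 256
O = -39/8 (O = (5 - 4*11)/8 = (5 - 44)/8 = (1/8)*(-39) = -39/8 ≈ -4.8750)
O + k((-3 + 8) + S) = -39/8 + 256 = 2009/8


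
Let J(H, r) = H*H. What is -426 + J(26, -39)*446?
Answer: 301070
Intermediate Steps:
J(H, r) = H²
-426 + J(26, -39)*446 = -426 + 26²*446 = -426 + 676*446 = -426 + 301496 = 301070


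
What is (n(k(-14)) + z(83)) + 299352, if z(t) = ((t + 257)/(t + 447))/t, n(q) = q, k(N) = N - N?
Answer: 1316849482/4399 ≈ 2.9935e+5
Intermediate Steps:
k(N) = 0
z(t) = (257 + t)/(t*(447 + t)) (z(t) = ((257 + t)/(447 + t))/t = (257 + t)/(t*(447 + t)))
(n(k(-14)) + z(83)) + 299352 = (0 + (257 + 83)/(83*(447 + 83))) + 299352 = (0 + (1/83)*340/530) + 299352 = (0 + (1/83)*(1/530)*340) + 299352 = (0 + 34/4399) + 299352 = 34/4399 + 299352 = 1316849482/4399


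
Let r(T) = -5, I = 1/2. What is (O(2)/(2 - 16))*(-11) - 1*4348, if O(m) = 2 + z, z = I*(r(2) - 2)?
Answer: -121777/28 ≈ -4349.2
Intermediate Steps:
I = ½ ≈ 0.50000
z = -7/2 (z = (-5 - 2)/2 = (½)*(-7) = -7/2 ≈ -3.5000)
O(m) = -3/2 (O(m) = 2 - 7/2 = -3/2)
(O(2)/(2 - 16))*(-11) - 1*4348 = -3/(2*(2 - 16))*(-11) - 1*4348 = -3/2/(-14)*(-11) - 4348 = -3/2*(-1/14)*(-11) - 4348 = (3/28)*(-11) - 4348 = -33/28 - 4348 = -121777/28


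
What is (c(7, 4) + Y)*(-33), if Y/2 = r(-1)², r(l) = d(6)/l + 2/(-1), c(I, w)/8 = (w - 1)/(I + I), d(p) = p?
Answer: -29964/7 ≈ -4280.6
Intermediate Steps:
c(I, w) = 4*(-1 + w)/I (c(I, w) = 8*((w - 1)/(I + I)) = 8*((-1 + w)/((2*I))) = 8*((-1 + w)*(1/(2*I))) = 8*((-1 + w)/(2*I)) = 4*(-1 + w)/I)
r(l) = -2 + 6/l (r(l) = 6/l + 2/(-1) = 6/l + 2*(-1) = 6/l - 2 = -2 + 6/l)
Y = 128 (Y = 2*(-2 + 6/(-1))² = 2*(-2 + 6*(-1))² = 2*(-2 - 6)² = 2*(-8)² = 2*64 = 128)
(c(7, 4) + Y)*(-33) = (4*(-1 + 4)/7 + 128)*(-33) = (4*(⅐)*3 + 128)*(-33) = (12/7 + 128)*(-33) = (908/7)*(-33) = -29964/7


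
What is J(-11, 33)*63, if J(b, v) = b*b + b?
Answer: 6930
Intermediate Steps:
J(b, v) = b + b² (J(b, v) = b² + b = b + b²)
J(-11, 33)*63 = -11*(1 - 11)*63 = -11*(-10)*63 = 110*63 = 6930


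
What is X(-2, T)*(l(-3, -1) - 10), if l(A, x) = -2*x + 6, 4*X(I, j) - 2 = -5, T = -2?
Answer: 3/2 ≈ 1.5000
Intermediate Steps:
X(I, j) = -3/4 (X(I, j) = 1/2 + (1/4)*(-5) = 1/2 - 5/4 = -3/4)
l(A, x) = 6 - 2*x
X(-2, T)*(l(-3, -1) - 10) = -3*((6 - 2*(-1)) - 10)/4 = -3*((6 + 2) - 10)/4 = -3*(8 - 10)/4 = -3/4*(-2) = 3/2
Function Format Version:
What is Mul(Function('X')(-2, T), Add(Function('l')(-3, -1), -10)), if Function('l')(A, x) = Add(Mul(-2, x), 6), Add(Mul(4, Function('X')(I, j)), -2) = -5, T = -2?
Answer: Rational(3, 2) ≈ 1.5000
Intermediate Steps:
Function('X')(I, j) = Rational(-3, 4) (Function('X')(I, j) = Add(Rational(1, 2), Mul(Rational(1, 4), -5)) = Add(Rational(1, 2), Rational(-5, 4)) = Rational(-3, 4))
Function('l')(A, x) = Add(6, Mul(-2, x))
Mul(Function('X')(-2, T), Add(Function('l')(-3, -1), -10)) = Mul(Rational(-3, 4), Add(Add(6, Mul(-2, -1)), -10)) = Mul(Rational(-3, 4), Add(Add(6, 2), -10)) = Mul(Rational(-3, 4), Add(8, -10)) = Mul(Rational(-3, 4), -2) = Rational(3, 2)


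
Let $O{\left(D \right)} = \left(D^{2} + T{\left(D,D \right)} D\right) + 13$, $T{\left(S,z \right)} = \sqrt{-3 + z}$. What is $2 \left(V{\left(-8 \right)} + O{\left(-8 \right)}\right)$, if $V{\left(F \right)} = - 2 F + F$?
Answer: $170 - 16 i \sqrt{11} \approx 170.0 - 53.066 i$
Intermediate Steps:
$V{\left(F \right)} = - F$
$O{\left(D \right)} = 13 + D^{2} + D \sqrt{-3 + D}$ ($O{\left(D \right)} = \left(D^{2} + \sqrt{-3 + D} D\right) + 13 = \left(D^{2} + D \sqrt{-3 + D}\right) + 13 = 13 + D^{2} + D \sqrt{-3 + D}$)
$2 \left(V{\left(-8 \right)} + O{\left(-8 \right)}\right) = 2 \left(\left(-1\right) \left(-8\right) + \left(13 + \left(-8\right)^{2} - 8 \sqrt{-3 - 8}\right)\right) = 2 \left(8 + \left(13 + 64 - 8 \sqrt{-11}\right)\right) = 2 \left(8 + \left(13 + 64 - 8 i \sqrt{11}\right)\right) = 2 \left(8 + \left(77 - 8 i \sqrt{11}\right)\right) = 2 \left(85 - 8 i \sqrt{11}\right) = 170 - 16 i \sqrt{11}$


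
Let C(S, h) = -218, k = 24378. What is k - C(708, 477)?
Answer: 24596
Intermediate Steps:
k - C(708, 477) = 24378 - 1*(-218) = 24378 + 218 = 24596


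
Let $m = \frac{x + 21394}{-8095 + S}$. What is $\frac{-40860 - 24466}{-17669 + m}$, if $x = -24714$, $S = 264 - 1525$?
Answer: $\frac{152797514}{41326961} \approx 3.6973$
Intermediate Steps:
$S = -1261$ ($S = 264 - 1525 = -1261$)
$m = \frac{830}{2339}$ ($m = \frac{-24714 + 21394}{-8095 - 1261} = - \frac{3320}{-9356} = \left(-3320\right) \left(- \frac{1}{9356}\right) = \frac{830}{2339} \approx 0.35485$)
$\frac{-40860 - 24466}{-17669 + m} = \frac{-40860 - 24466}{-17669 + \frac{830}{2339}} = - \frac{65326}{- \frac{41326961}{2339}} = \left(-65326\right) \left(- \frac{2339}{41326961}\right) = \frac{152797514}{41326961}$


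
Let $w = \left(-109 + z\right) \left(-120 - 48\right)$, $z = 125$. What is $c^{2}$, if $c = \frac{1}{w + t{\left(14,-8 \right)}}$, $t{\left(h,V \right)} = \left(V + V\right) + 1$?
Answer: $\frac{1}{7306209} \approx 1.3687 \cdot 10^{-7}$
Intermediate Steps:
$t{\left(h,V \right)} = 1 + 2 V$ ($t{\left(h,V \right)} = 2 V + 1 = 1 + 2 V$)
$w = -2688$ ($w = \left(-109 + 125\right) \left(-120 - 48\right) = 16 \left(-168\right) = -2688$)
$c = - \frac{1}{2703}$ ($c = \frac{1}{-2688 + \left(1 + 2 \left(-8\right)\right)} = \frac{1}{-2688 + \left(1 - 16\right)} = \frac{1}{-2688 - 15} = \frac{1}{-2703} = - \frac{1}{2703} \approx -0.00036996$)
$c^{2} = \left(- \frac{1}{2703}\right)^{2} = \frac{1}{7306209}$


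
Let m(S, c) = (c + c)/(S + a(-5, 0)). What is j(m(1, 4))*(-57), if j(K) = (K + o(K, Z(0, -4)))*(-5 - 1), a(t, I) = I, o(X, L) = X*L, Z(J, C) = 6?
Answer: 19152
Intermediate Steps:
o(X, L) = L*X
m(S, c) = 2*c/S (m(S, c) = (c + c)/(S + 0) = (2*c)/S = 2*c/S)
j(K) = -42*K (j(K) = (K + 6*K)*(-5 - 1) = (7*K)*(-6) = -42*K)
j(m(1, 4))*(-57) = -84*4/1*(-57) = -84*4*(-57) = -42*8*(-57) = -336*(-57) = 19152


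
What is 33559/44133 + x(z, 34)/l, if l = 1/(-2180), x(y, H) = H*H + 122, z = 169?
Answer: -122956269761/44133 ≈ -2.7860e+6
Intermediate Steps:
x(y, H) = 122 + H² (x(y, H) = H² + 122 = 122 + H²)
l = -1/2180 ≈ -0.00045872
33559/44133 + x(z, 34)/l = 33559/44133 + (122 + 34²)/(-1/2180) = 33559*(1/44133) + (122 + 1156)*(-2180) = 33559/44133 + 1278*(-2180) = 33559/44133 - 2786040 = -122956269761/44133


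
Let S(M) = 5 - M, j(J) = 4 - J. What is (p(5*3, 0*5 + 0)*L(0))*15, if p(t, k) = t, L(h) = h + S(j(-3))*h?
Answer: 0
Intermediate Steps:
L(h) = -h (L(h) = h + (5 - (4 - 1*(-3)))*h = h + (5 - (4 + 3))*h = h + (5 - 1*7)*h = h + (5 - 7)*h = h - 2*h = -h)
(p(5*3, 0*5 + 0)*L(0))*15 = ((5*3)*(-1*0))*15 = (15*0)*15 = 0*15 = 0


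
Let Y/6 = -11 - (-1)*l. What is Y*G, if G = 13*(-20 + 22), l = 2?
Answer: -1404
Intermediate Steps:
G = 26 (G = 13*2 = 26)
Y = -54 (Y = 6*(-11 - (-1)*2) = 6*(-11 - 1*(-2)) = 6*(-11 + 2) = 6*(-9) = -54)
Y*G = -54*26 = -1404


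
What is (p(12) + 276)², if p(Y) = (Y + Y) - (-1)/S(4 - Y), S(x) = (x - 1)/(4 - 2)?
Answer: 7279204/81 ≈ 89867.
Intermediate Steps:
S(x) = -½ + x/2 (S(x) = (-1 + x)/2 = (-1 + x)*(½) = -½ + x/2)
p(Y) = 1/(3/2 - Y/2) + 2*Y (p(Y) = (Y + Y) - (-1)/(-½ + (4 - Y)/2) = 2*Y - (-1)/(-½ + (2 - Y/2)) = 2*Y - (-1)/(3/2 - Y/2) = 2*Y + 1/(3/2 - Y/2) = 1/(3/2 - Y/2) + 2*Y)
(p(12) + 276)² = (2*(-1 + 12*(-3 + 12))/(-3 + 12) + 276)² = (2*(-1 + 12*9)/9 + 276)² = (2*(⅑)*(-1 + 108) + 276)² = (2*(⅑)*107 + 276)² = (214/9 + 276)² = (2698/9)² = 7279204/81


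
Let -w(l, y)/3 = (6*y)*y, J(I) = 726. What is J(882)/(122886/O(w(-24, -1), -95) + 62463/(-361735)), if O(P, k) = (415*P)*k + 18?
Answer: 10354040743860/6898607 ≈ 1.5009e+6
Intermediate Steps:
w(l, y) = -18*y² (w(l, y) = -3*6*y*y = -18*y²)
O(P, k) = 18 + 415*P*k (O(P, k) = 415*P*k + 18 = 18 + 415*P*k)
J(882)/(122886/O(w(-24, -1), -95) + 62463/(-361735)) = 726/(122886/(18 + 415*(-18*(-1)²)*(-95)) + 62463/(-361735)) = 726/(122886/(18 + 415*(-18*1)*(-95)) + 62463*(-1/361735)) = 726/(122886/(18 + 415*(-18)*(-95)) - 62463/361735) = 726/(122886/(18 + 709650) - 62463/361735) = 726/(122886/709668 - 62463/361735) = 726/(122886*(1/709668) - 62463/361735) = 726/(6827/39426 - 62463/361735) = 726/(6898607/14261764110) = 726*(14261764110/6898607) = 10354040743860/6898607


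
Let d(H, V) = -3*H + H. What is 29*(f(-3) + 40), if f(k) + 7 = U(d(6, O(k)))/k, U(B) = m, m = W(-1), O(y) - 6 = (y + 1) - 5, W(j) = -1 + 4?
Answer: 928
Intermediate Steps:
W(j) = 3
O(y) = 2 + y (O(y) = 6 + ((y + 1) - 5) = 6 + ((1 + y) - 5) = 6 + (-4 + y) = 2 + y)
m = 3
d(H, V) = -2*H
U(B) = 3
f(k) = -7 + 3/k
29*(f(-3) + 40) = 29*((-7 + 3/(-3)) + 40) = 29*((-7 + 3*(-⅓)) + 40) = 29*((-7 - 1) + 40) = 29*(-8 + 40) = 29*32 = 928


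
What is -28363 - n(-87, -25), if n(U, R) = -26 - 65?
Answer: -28272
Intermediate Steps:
n(U, R) = -91
-28363 - n(-87, -25) = -28363 - 1*(-91) = -28363 + 91 = -28272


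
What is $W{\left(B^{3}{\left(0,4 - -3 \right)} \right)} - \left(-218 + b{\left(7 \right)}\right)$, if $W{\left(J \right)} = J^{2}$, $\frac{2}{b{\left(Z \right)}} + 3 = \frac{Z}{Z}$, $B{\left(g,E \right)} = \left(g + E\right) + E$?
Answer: $7529755$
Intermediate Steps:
$B{\left(g,E \right)} = g + 2 E$ ($B{\left(g,E \right)} = \left(E + g\right) + E = g + 2 E$)
$b{\left(Z \right)} = -1$ ($b{\left(Z \right)} = \frac{2}{-3 + \frac{Z}{Z}} = \frac{2}{-3 + 1} = \frac{2}{-2} = 2 \left(- \frac{1}{2}\right) = -1$)
$W{\left(B^{3}{\left(0,4 - -3 \right)} \right)} - \left(-218 + b{\left(7 \right)}\right) = \left(\left(0 + 2 \left(4 - -3\right)\right)^{3}\right)^{2} + \left(218 - -1\right) = \left(\left(0 + 2 \left(4 + 3\right)\right)^{3}\right)^{2} + \left(218 + 1\right) = \left(\left(0 + 2 \cdot 7\right)^{3}\right)^{2} + 219 = \left(\left(0 + 14\right)^{3}\right)^{2} + 219 = \left(14^{3}\right)^{2} + 219 = 2744^{2} + 219 = 7529536 + 219 = 7529755$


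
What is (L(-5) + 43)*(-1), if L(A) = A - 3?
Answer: -35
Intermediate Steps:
L(A) = -3 + A
(L(-5) + 43)*(-1) = ((-3 - 5) + 43)*(-1) = (-8 + 43)*(-1) = 35*(-1) = -35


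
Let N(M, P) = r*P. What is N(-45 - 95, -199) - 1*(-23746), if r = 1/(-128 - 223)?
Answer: 8335045/351 ≈ 23747.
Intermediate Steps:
r = -1/351 (r = 1/(-351) = -1/351 ≈ -0.0028490)
N(M, P) = -P/351
N(-45 - 95, -199) - 1*(-23746) = -1/351*(-199) - 1*(-23746) = 199/351 + 23746 = 8335045/351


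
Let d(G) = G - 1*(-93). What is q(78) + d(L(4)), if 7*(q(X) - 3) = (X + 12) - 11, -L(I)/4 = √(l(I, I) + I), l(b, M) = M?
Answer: 751/7 - 8*√2 ≈ 95.972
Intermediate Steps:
L(I) = -4*√2*√I (L(I) = -4*√(I + I) = -4*√2*√I)
q(X) = 22/7 + X/7 (q(X) = 3 + ((X + 12) - 11)/7 = 3 + ((12 + X) - 11)/7 = 3 + (1 + X)/7 = 3 + (⅐ + X/7) = 22/7 + X/7)
d(G) = 93 + G (d(G) = G + 93 = 93 + G)
q(78) + d(L(4)) = (22/7 + (⅐)*78) + (93 - 4*√2*√4) = (22/7 + 78/7) + (93 - 4*√2*2) = 100/7 + (93 - 8*√2) = 751/7 - 8*√2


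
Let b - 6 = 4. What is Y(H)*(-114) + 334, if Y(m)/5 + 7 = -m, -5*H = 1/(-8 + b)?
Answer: 4267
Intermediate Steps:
b = 10 (b = 6 + 4 = 10)
H = -⅒ (H = -1/(5*(-8 + 10)) = -⅕/2 = -⅕*½ = -⅒ ≈ -0.10000)
Y(m) = -35 - 5*m (Y(m) = -35 + 5*(-m) = -35 - 5*m)
Y(H)*(-114) + 334 = (-35 - 5*(-⅒))*(-114) + 334 = (-35 + ½)*(-114) + 334 = -69/2*(-114) + 334 = 3933 + 334 = 4267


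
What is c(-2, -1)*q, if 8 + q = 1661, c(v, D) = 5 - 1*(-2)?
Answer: 11571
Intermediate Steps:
c(v, D) = 7 (c(v, D) = 5 + 2 = 7)
q = 1653 (q = -8 + 1661 = 1653)
c(-2, -1)*q = 7*1653 = 11571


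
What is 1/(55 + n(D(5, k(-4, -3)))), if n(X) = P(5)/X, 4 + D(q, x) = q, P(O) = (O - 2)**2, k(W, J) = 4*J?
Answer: 1/64 ≈ 0.015625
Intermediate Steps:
P(O) = (-2 + O)**2
D(q, x) = -4 + q
n(X) = 9/X (n(X) = (-2 + 5)**2/X = 3**2/X = 9/X)
1/(55 + n(D(5, k(-4, -3)))) = 1/(55 + 9/(-4 + 5)) = 1/(55 + 9/1) = 1/(55 + 9*1) = 1/(55 + 9) = 1/64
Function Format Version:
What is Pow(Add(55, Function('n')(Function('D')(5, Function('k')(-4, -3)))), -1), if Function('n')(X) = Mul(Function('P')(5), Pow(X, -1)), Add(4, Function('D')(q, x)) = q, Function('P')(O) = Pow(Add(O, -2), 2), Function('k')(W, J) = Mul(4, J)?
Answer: Rational(1, 64) ≈ 0.015625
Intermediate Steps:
Function('P')(O) = Pow(Add(-2, O), 2)
Function('D')(q, x) = Add(-4, q)
Function('n')(X) = Mul(9, Pow(X, -1)) (Function('n')(X) = Mul(Pow(Add(-2, 5), 2), Pow(X, -1)) = Mul(Pow(3, 2), Pow(X, -1)) = Mul(9, Pow(X, -1)))
Pow(Add(55, Function('n')(Function('D')(5, Function('k')(-4, -3)))), -1) = Pow(Add(55, Mul(9, Pow(Add(-4, 5), -1))), -1) = Pow(Add(55, Mul(9, Pow(1, -1))), -1) = Pow(Add(55, Mul(9, 1)), -1) = Pow(Add(55, 9), -1) = Pow(64, -1) = Rational(1, 64)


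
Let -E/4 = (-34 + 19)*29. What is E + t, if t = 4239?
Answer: 5979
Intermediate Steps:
E = 1740 (E = -4*(-34 + 19)*29 = -(-60)*29 = -4*(-435) = 1740)
E + t = 1740 + 4239 = 5979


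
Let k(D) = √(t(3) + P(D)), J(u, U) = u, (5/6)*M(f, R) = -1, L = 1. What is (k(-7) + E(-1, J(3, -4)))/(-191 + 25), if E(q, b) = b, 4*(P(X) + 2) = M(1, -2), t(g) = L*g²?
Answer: -3/166 - √670/1660 ≈ -0.033665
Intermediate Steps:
M(f, R) = -6/5 (M(f, R) = (6/5)*(-1) = -6/5)
t(g) = g² (t(g) = 1*g² = g²)
P(X) = -23/10 (P(X) = -2 + (¼)*(-6/5) = -2 - 3/10 = -23/10)
k(D) = √670/10 (k(D) = √(3² - 23/10) = √(9 - 23/10) = √(67/10) = √670/10)
(k(-7) + E(-1, J(3, -4)))/(-191 + 25) = (√670/10 + 3)/(-191 + 25) = (3 + √670/10)/(-166) = (3 + √670/10)*(-1/166) = -3/166 - √670/1660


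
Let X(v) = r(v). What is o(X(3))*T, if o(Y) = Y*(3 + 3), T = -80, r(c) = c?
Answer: -1440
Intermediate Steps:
X(v) = v
o(Y) = 6*Y (o(Y) = Y*6 = 6*Y)
o(X(3))*T = (6*3)*(-80) = 18*(-80) = -1440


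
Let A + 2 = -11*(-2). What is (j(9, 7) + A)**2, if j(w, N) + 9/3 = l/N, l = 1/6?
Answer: 511225/1764 ≈ 289.81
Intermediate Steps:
A = 20 (A = -2 - 11*(-2) = -2 + 22 = 20)
l = 1/6 ≈ 0.16667
j(w, N) = -3 + 1/(6*N)
(j(9, 7) + A)**2 = ((-3 + (1/6)/7) + 20)**2 = ((-3 + (1/6)*(1/7)) + 20)**2 = ((-3 + 1/42) + 20)**2 = (-125/42 + 20)**2 = (715/42)**2 = 511225/1764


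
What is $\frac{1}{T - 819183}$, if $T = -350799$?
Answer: $- \frac{1}{1169982} \approx -8.5471 \cdot 10^{-7}$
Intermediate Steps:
$\frac{1}{T - 819183} = \frac{1}{-350799 - 819183} = \frac{1}{-1169982} = - \frac{1}{1169982}$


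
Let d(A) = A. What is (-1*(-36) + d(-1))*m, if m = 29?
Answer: 1015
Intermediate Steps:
(-1*(-36) + d(-1))*m = (-1*(-36) - 1)*29 = (36 - 1)*29 = 35*29 = 1015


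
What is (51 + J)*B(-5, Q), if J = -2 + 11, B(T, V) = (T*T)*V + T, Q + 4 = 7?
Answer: 4200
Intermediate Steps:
Q = 3 (Q = -4 + 7 = 3)
B(T, V) = T + V*T² (B(T, V) = T²*V + T = V*T² + T = T + V*T²)
J = 9
(51 + J)*B(-5, Q) = (51 + 9)*(-5*(1 - 5*3)) = 60*(-5*(1 - 15)) = 60*(-5*(-14)) = 60*70 = 4200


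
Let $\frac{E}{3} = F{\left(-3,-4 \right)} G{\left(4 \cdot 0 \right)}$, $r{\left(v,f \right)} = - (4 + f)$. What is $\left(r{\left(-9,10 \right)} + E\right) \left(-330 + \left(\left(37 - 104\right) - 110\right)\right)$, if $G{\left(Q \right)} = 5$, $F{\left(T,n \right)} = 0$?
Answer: $7098$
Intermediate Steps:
$r{\left(v,f \right)} = -4 - f$
$E = 0$ ($E = 3 \cdot 0 \cdot 5 = 3 \cdot 0 = 0$)
$\left(r{\left(-9,10 \right)} + E\right) \left(-330 + \left(\left(37 - 104\right) - 110\right)\right) = \left(\left(-4 - 10\right) + 0\right) \left(-330 + \left(\left(37 - 104\right) - 110\right)\right) = \left(\left(-4 - 10\right) + 0\right) \left(-330 - 177\right) = \left(-14 + 0\right) \left(-330 - 177\right) = \left(-14\right) \left(-507\right) = 7098$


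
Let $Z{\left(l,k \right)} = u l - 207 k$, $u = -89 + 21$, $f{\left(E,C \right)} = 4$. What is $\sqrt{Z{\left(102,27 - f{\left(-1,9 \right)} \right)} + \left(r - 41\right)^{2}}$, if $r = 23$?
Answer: $i \sqrt{11373} \approx 106.64 i$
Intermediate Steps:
$u = -68$
$Z{\left(l,k \right)} = - 207 k - 68 l$ ($Z{\left(l,k \right)} = - 68 l - 207 k = - 207 k - 68 l$)
$\sqrt{Z{\left(102,27 - f{\left(-1,9 \right)} \right)} + \left(r - 41\right)^{2}} = \sqrt{\left(- 207 \left(27 - 4\right) - 6936\right) + \left(23 - 41\right)^{2}} = \sqrt{\left(- 207 \left(27 - 4\right) - 6936\right) + \left(-18\right)^{2}} = \sqrt{\left(\left(-207\right) 23 - 6936\right) + 324} = \sqrt{\left(-4761 - 6936\right) + 324} = \sqrt{-11697 + 324} = \sqrt{-11373} = i \sqrt{11373}$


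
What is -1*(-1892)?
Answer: 1892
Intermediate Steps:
-1*(-1892) = 1892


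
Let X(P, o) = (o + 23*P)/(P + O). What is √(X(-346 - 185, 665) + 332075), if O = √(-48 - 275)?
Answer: √((176343373 - 332075*I*√323)/(531 - I*√323)) ≈ 576.28 + 0.e-3*I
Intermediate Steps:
O = I*√323 (O = √(-323) = I*√323 ≈ 17.972*I)
X(P, o) = (o + 23*P)/(P + I*√323)
√(X(-346 - 185, 665) + 332075) = √((665 + 23*(-346 - 185))/((-346 - 185) + I*√323) + 332075) = √((665 + 23*(-531))/(-531 + I*√323) + 332075) = √((665 - 12213)/(-531 + I*√323) + 332075) = √(-11548/(-531 + I*√323) + 332075) = √(332075 - 11548/(-531 + I*√323))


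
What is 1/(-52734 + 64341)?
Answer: 1/11607 ≈ 8.6155e-5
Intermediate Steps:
1/(-52734 + 64341) = 1/11607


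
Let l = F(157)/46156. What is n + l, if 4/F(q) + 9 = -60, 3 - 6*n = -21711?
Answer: 2881415228/796191 ≈ 3619.0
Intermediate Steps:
n = 3619 (n = 1/2 - 1/6*(-21711) = 1/2 + 7237/2 = 3619)
F(q) = -4/69 (F(q) = 4/(-9 - 60) = 4/(-69) = 4*(-1/69) = -4/69)
l = -1/796191 (l = -4/69/46156 = -4/69*1/46156 = -1/796191 ≈ -1.2560e-6)
n + l = 3619 - 1/796191 = 2881415228/796191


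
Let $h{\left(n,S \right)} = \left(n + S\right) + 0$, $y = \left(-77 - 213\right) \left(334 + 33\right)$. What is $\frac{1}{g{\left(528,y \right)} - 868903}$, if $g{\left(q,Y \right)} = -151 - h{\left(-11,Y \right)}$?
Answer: $- \frac{1}{762613} \approx -1.3113 \cdot 10^{-6}$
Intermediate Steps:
$y = -106430$ ($y = \left(-290\right) 367 = -106430$)
$h{\left(n,S \right)} = S + n$ ($h{\left(n,S \right)} = \left(S + n\right) + 0 = S + n$)
$g{\left(q,Y \right)} = -140 - Y$ ($g{\left(q,Y \right)} = -151 - \left(Y - 11\right) = -151 - \left(-11 + Y\right) = -140 - Y$)
$\frac{1}{g{\left(528,y \right)} - 868903} = \frac{1}{\left(-140 - -106430\right) - 868903} = \frac{1}{\left(-140 + 106430\right) - 868903} = \frac{1}{106290 - 868903} = \frac{1}{-762613} = - \frac{1}{762613}$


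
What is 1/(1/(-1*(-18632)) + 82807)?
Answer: 18632/1542860025 ≈ 1.2076e-5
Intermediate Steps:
1/(1/(-1*(-18632)) + 82807) = 1/(1/18632 + 82807) = 1/(1542860025/18632) = 18632/1542860025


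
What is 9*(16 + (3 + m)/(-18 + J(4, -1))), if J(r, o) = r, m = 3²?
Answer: 954/7 ≈ 136.29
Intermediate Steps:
m = 9
9*(16 + (3 + m)/(-18 + J(4, -1))) = 9*(16 + (3 + 9)/(-18 + 4)) = 9*(16 + 12/(-14)) = 9*(16 + 12*(-1/14)) = 9*(16 - 6/7) = 9*(106/7) = 954/7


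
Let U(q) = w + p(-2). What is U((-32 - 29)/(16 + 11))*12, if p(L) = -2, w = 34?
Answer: 384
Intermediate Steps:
U(q) = 32 (U(q) = 34 - 2 = 32)
U((-32 - 29)/(16 + 11))*12 = 32*12 = 384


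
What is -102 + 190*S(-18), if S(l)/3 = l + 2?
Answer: -9222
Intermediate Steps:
S(l) = 6 + 3*l (S(l) = 3*(l + 2) = 3*(2 + l) = 6 + 3*l)
-102 + 190*S(-18) = -102 + 190*(6 + 3*(-18)) = -102 + 190*(6 - 54) = -102 + 190*(-48) = -102 - 9120 = -9222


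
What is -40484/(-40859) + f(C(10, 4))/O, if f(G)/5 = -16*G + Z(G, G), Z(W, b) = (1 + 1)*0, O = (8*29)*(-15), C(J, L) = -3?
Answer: 1092318/1184911 ≈ 0.92186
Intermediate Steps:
O = -3480 (O = 232*(-15) = -3480)
Z(W, b) = 0 (Z(W, b) = 2*0 = 0)
f(G) = -80*G (f(G) = 5*(-16*G + 0) = 5*(-16*G) = -80*G)
-40484/(-40859) + f(C(10, 4))/O = -40484/(-40859) - 80*(-3)/(-3480) = -40484*(-1/40859) + 240*(-1/3480) = 40484/40859 - 2/29 = 1092318/1184911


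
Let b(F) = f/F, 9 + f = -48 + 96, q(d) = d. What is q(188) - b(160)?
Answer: 30041/160 ≈ 187.76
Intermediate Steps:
f = 39 (f = -9 + (-48 + 96) = -9 + 48 = 39)
b(F) = 39/F
q(188) - b(160) = 188 - 39/160 = 30041/160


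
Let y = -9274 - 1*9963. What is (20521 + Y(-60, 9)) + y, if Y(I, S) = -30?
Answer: 1254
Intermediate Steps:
y = -19237 (y = -9274 - 9963 = -19237)
(20521 + Y(-60, 9)) + y = (20521 - 30) - 19237 = 20491 - 19237 = 1254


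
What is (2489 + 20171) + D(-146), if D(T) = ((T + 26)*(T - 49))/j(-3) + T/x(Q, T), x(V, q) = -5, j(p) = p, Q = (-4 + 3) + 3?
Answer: 74446/5 ≈ 14889.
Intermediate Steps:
Q = 2 (Q = -1 + 3 = 2)
D(T) = -T/5 - (-49 + T)*(26 + T)/3 (D(T) = ((T + 26)*(T - 49))/(-3) + T/(-5) = ((26 + T)*(-49 + T))*(-⅓) + T*(-⅕) = ((-49 + T)*(26 + T))*(-⅓) - T/5 = -(-49 + T)*(26 + T)/3 - T/5 = -T/5 - (-49 + T)*(26 + T)/3)
(2489 + 20171) + D(-146) = (2489 + 20171) + (1274/3 - ⅓*(-146)² + (112/15)*(-146)) = 22660 + (1274/3 - ⅓*21316 - 16352/15) = 22660 + (1274/3 - 21316/3 - 16352/15) = 22660 - 38854/5 = 74446/5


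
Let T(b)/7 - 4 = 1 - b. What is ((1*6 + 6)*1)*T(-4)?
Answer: 756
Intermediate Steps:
T(b) = 35 - 7*b (T(b) = 28 + 7*(1 - b) = 28 + (7 - 7*b) = 35 - 7*b)
((1*6 + 6)*1)*T(-4) = ((1*6 + 6)*1)*(35 - 7*(-4)) = ((6 + 6)*1)*(35 + 28) = (12*1)*63 = 12*63 = 756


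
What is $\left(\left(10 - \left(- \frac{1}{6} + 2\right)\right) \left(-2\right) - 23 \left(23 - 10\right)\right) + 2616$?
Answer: $\frac{6902}{3} \approx 2300.7$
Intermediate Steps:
$\left(\left(10 - \left(- \frac{1}{6} + 2\right)\right) \left(-2\right) - 23 \left(23 - 10\right)\right) + 2616 = \left(\left(10 - \frac{11}{6}\right) \left(-2\right) - 299\right) + 2616 = \left(\frac{49}{6} \left(-2\right) - 299\right) + 2616 = \left(- \frac{49}{3} - 299\right) + 2616 = - \frac{946}{3} + 2616 = \frac{6902}{3}$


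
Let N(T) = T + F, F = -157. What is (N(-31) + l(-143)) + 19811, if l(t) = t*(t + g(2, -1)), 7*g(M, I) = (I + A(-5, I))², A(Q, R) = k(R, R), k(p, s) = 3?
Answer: 279932/7 ≈ 39990.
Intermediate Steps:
A(Q, R) = 3
g(M, I) = (3 + I)²/7 (g(M, I) = (I + 3)²/7 = (3 + I)²/7)
l(t) = t*(4/7 + t) (l(t) = t*(t + (3 - 1)²/7) = t*(t + (⅐)*2²) = t*(t + (⅐)*4) = t*(t + 4/7) = t*(4/7 + t))
N(T) = -157 + T (N(T) = T - 157 = -157 + T)
(N(-31) + l(-143)) + 19811 = ((-157 - 31) + (⅐)*(-143)*(4 + 7*(-143))) + 19811 = (-188 + (⅐)*(-143)*(4 - 1001)) + 19811 = (-188 + (⅐)*(-143)*(-997)) + 19811 = (-188 + 142571/7) + 19811 = 141255/7 + 19811 = 279932/7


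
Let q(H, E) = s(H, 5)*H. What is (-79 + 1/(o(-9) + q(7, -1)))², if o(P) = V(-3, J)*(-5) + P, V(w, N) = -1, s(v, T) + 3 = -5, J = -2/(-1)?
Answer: 22477081/3600 ≈ 6243.6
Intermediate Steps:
J = 2 (J = -2*(-1) = 2)
s(v, T) = -8 (s(v, T) = -3 - 5 = -8)
q(H, E) = -8*H
o(P) = 5 + P (o(P) = -1*(-5) + P = 5 + P)
(-79 + 1/(o(-9) + q(7, -1)))² = (-79 + 1/((5 - 9) - 8*7))² = (-79 + 1/(-4 - 56))² = (-79 + 1/(-60))² = (-79 - 1/60)² = (-4741/60)² = 22477081/3600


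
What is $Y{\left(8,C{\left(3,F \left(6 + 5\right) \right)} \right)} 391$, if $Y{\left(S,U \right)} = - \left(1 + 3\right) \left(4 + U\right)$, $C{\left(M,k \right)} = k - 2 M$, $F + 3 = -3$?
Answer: $106352$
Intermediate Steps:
$F = -6$ ($F = -3 - 3 = -6$)
$Y{\left(S,U \right)} = -16 - 4 U$ ($Y{\left(S,U \right)} = - 4 \left(4 + U\right) = - (16 + 4 U) = -16 - 4 U$)
$Y{\left(8,C{\left(3,F \left(6 + 5\right) \right)} \right)} 391 = \left(-16 - 4 \left(- 6 \left(6 + 5\right) - 6\right)\right) 391 = \left(-16 - 4 \left(\left(-6\right) 11 - 6\right)\right) 391 = \left(-16 - 4 \left(-66 - 6\right)\right) 391 = \left(-16 - -288\right) 391 = \left(-16 + 288\right) 391 = 272 \cdot 391 = 106352$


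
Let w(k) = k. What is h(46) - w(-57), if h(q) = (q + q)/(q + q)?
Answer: 58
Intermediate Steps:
h(q) = 1 (h(q) = (2*q)/((2*q)) = (2*q)*(1/(2*q)) = 1)
h(46) - w(-57) = 1 - 1*(-57) = 1 + 57 = 58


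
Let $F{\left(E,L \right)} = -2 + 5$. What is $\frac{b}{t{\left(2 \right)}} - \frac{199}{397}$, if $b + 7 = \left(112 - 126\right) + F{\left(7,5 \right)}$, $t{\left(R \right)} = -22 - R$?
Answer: $\frac{395}{1588} \approx 0.24874$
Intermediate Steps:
$F{\left(E,L \right)} = 3$
$b = -18$ ($b = -7 + \left(\left(112 - 126\right) + 3\right) = -7 + \left(-14 + 3\right) = -7 - 11 = -18$)
$\frac{b}{t{\left(2 \right)}} - \frac{199}{397} = - \frac{18}{-22 - 2} - \frac{199}{397} = - \frac{18}{-24} - \frac{199}{397} = \left(-18\right) \left(- \frac{1}{24}\right) - \frac{199}{397} = \frac{3}{4} - \frac{199}{397} = \frac{395}{1588}$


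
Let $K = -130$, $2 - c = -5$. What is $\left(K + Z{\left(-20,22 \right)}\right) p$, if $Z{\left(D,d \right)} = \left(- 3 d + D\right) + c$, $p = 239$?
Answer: $-49951$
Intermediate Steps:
$c = 7$ ($c = 2 - -5 = 2 + 5 = 7$)
$Z{\left(D,d \right)} = 7 + D - 3 d$ ($Z{\left(D,d \right)} = \left(- 3 d + D\right) + 7 = \left(D - 3 d\right) + 7 = 7 + D - 3 d$)
$\left(K + Z{\left(-20,22 \right)}\right) p = \left(-130 - 79\right) 239 = \left(-209\right) 239 = -49951$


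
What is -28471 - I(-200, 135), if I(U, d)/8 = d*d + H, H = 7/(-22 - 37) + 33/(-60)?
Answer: -51408367/295 ≈ -1.7427e+5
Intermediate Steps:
H = -789/1180 (H = 7/(-59) + 33*(-1/60) = 7*(-1/59) - 11/20 = -7/59 - 11/20 = -789/1180 ≈ -0.66864)
I(U, d) = -1578/295 + 8*d**2 (I(U, d) = 8*(d*d - 789/1180) = 8*(d**2 - 789/1180) = 8*(-789/1180 + d**2) = -1578/295 + 8*d**2)
-28471 - I(-200, 135) = -28471 - (-1578/295 + 8*135**2) = -28471 - (-1578/295 + 8*18225) = -28471 - (-1578/295 + 145800) = -28471 - 1*43009422/295 = -28471 - 43009422/295 = -51408367/295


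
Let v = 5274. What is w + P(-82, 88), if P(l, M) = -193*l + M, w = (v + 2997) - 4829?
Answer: 19356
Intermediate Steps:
w = 3442 (w = (5274 + 2997) - 4829 = 8271 - 4829 = 3442)
P(l, M) = M - 193*l
w + P(-82, 88) = 3442 + (88 - 193*(-82)) = 3442 + (88 + 15826) = 3442 + 15914 = 19356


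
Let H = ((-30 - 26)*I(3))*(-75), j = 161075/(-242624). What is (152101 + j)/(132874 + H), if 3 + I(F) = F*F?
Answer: 2170775997/2256032128 ≈ 0.96221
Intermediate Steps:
I(F) = -3 + F**2 (I(F) = -3 + F*F = -3 + F**2)
j = -9475/14272 (j = 161075*(-1/242624) = -9475/14272 ≈ -0.66389)
H = 25200 (H = ((-30 - 26)*(-3 + 3**2))*(-75) = -56*(-3 + 9)*(-75) = -56*6*(-75) = -336*(-75) = 25200)
(152101 + j)/(132874 + H) = (152101 - 9475/14272)/(132874 + 25200) = (2170775997/14272)/158074 = (2170775997/14272)*(1/158074) = 2170775997/2256032128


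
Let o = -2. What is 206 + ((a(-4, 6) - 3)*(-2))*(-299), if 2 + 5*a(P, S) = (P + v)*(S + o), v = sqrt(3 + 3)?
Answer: -18704/5 + 2392*sqrt(6)/5 ≈ -2569.0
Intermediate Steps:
v = sqrt(6) ≈ 2.4495
a(P, S) = -2/5 + (-2 + S)*(P + sqrt(6))/5 (a(P, S) = -2/5 + ((P + sqrt(6))*(S - 2))/5 = -2/5 + ((P + sqrt(6))*(-2 + S))/5 = -2/5 + ((-2 + S)*(P + sqrt(6)))/5 = -2/5 + (-2 + S)*(P + sqrt(6))/5)
206 + ((a(-4, 6) - 3)*(-2))*(-299) = 206 + (((-2/5 - 2/5*(-4) - 2*sqrt(6)/5 + (1/5)*(-4)*6 + (1/5)*6*sqrt(6)) - 3)*(-2))*(-299) = 206 + (((-2/5 + 8/5 - 2*sqrt(6)/5 - 24/5 + 6*sqrt(6)/5) - 3)*(-2))*(-299) = 206 + (((-18/5 + 4*sqrt(6)/5) - 3)*(-2))*(-299) = 206 + ((-33/5 + 4*sqrt(6)/5)*(-2))*(-299) = 206 + (66/5 - 8*sqrt(6)/5)*(-299) = 206 + (-19734/5 + 2392*sqrt(6)/5) = -18704/5 + 2392*sqrt(6)/5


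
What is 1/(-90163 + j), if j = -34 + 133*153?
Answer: -1/69848 ≈ -1.4317e-5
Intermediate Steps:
j = 20315 (j = -34 + 20349 = 20315)
1/(-90163 + j) = 1/(-90163 + 20315) = 1/(-69848) = -1/69848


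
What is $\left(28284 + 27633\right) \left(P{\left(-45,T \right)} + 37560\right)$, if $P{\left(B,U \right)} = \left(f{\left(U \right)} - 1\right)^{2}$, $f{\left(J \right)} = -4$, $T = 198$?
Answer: $2101640445$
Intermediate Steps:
$P{\left(B,U \right)} = 25$ ($P{\left(B,U \right)} = \left(-4 - 1\right)^{2} = \left(-5\right)^{2} = 25$)
$\left(28284 + 27633\right) \left(P{\left(-45,T \right)} + 37560\right) = \left(28284 + 27633\right) \left(25 + 37560\right) = 55917 \cdot 37585 = 2101640445$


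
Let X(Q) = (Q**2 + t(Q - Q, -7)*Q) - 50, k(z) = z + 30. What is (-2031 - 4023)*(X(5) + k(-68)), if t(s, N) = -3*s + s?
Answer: 381402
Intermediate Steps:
k(z) = 30 + z
t(s, N) = -2*s
X(Q) = -50 + Q**2 (X(Q) = (Q**2 + (-2*(Q - Q))*Q) - 50 = (Q**2 + (-2*0)*Q) - 50 = (Q**2 + 0*Q) - 50 = (Q**2 + 0) - 50 = Q**2 - 50 = -50 + Q**2)
(-2031 - 4023)*(X(5) + k(-68)) = (-2031 - 4023)*((-50 + 5**2) + (30 - 68)) = -6054*((-50 + 25) - 38) = -6054*(-25 - 38) = -6054*(-63) = 381402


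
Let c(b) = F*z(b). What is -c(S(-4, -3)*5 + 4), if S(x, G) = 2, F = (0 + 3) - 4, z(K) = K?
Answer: 14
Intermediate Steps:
F = -1 (F = 3 - 4 = -1)
c(b) = -b
-c(S(-4, -3)*5 + 4) = -(-1)*(2*5 + 4) = -(-1)*(10 + 4) = -(-1)*14 = -1*(-14) = 14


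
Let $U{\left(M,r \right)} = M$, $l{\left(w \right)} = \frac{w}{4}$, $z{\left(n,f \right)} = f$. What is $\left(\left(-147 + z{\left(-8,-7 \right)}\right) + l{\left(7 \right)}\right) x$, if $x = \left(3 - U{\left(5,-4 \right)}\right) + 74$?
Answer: $-10962$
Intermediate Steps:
$l{\left(w \right)} = \frac{w}{4}$ ($l{\left(w \right)} = w \frac{1}{4} = \frac{w}{4}$)
$x = 72$ ($x = \left(3 - 5\right) + 74 = -2 + 74 = 72$)
$\left(\left(-147 + z{\left(-8,-7 \right)}\right) + l{\left(7 \right)}\right) x = \left(\left(-147 - 7\right) + \frac{1}{4} \cdot 7\right) 72 = \left(-154 + \frac{7}{4}\right) 72 = \left(- \frac{609}{4}\right) 72 = -10962$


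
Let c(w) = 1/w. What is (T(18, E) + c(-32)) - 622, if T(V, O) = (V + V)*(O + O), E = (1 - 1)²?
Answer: -19905/32 ≈ -622.03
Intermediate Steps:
E = 0 (E = 0² = 0)
T(V, O) = 4*O*V (T(V, O) = (2*V)*(2*O) = 4*O*V)
(T(18, E) + c(-32)) - 622 = (4*0*18 + 1/(-32)) - 622 = (0 - 1/32) - 622 = -1/32 - 622 = -19905/32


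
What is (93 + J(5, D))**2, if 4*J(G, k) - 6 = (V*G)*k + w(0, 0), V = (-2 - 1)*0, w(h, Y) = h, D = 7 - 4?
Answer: 35721/4 ≈ 8930.3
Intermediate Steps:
D = 3
V = 0 (V = -3*0 = 0)
J(G, k) = 3/2 (J(G, k) = 3/2 + ((0*G)*k + 0)/4 = 3/2 + (0*k + 0)/4 = 3/2 + (0 + 0)/4 = 3/2 + (1/4)*0 = 3/2 + 0 = 3/2)
(93 + J(5, D))**2 = (93 + 3/2)**2 = (189/2)**2 = 35721/4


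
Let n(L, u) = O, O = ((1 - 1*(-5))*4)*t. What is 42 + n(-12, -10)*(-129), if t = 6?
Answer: -18534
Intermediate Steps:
O = 144 (O = ((1 - 1*(-5))*4)*6 = ((1 + 5)*4)*6 = (6*4)*6 = 24*6 = 144)
n(L, u) = 144
42 + n(-12, -10)*(-129) = 42 + 144*(-129) = 42 - 18576 = -18534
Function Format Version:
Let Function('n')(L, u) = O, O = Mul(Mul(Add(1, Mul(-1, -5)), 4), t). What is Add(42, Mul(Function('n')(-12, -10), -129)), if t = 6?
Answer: -18534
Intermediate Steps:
O = 144 (O = Mul(Mul(Add(1, Mul(-1, -5)), 4), 6) = Mul(Mul(Add(1, 5), 4), 6) = Mul(Mul(6, 4), 6) = Mul(24, 6) = 144)
Function('n')(L, u) = 144
Add(42, Mul(Function('n')(-12, -10), -129)) = Add(42, Mul(144, -129)) = Add(42, -18576) = -18534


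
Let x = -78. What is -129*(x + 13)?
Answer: 8385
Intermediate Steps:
-129*(x + 13) = -129*(-78 + 13) = -129*(-65) = 8385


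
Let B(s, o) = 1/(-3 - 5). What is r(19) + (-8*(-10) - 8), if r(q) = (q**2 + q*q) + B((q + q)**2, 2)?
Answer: 6351/8 ≈ 793.88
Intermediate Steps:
B(s, o) = -1/8 (B(s, o) = 1/(-8) = -1/8)
r(q) = -1/8 + 2*q**2 (r(q) = (q**2 + q*q) - 1/8 = (q**2 + q**2) - 1/8 = 2*q**2 - 1/8 = -1/8 + 2*q**2)
r(19) + (-8*(-10) - 8) = (-1/8 + 2*19**2) + (-8*(-10) - 8) = (-1/8 + 2*361) + (80 - 8) = (-1/8 + 722) + 72 = 5775/8 + 72 = 6351/8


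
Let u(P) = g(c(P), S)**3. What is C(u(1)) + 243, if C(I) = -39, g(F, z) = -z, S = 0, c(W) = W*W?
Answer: 204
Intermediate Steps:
c(W) = W**2
u(P) = 0 (u(P) = (-1*0)**3 = 0**3 = 0)
C(u(1)) + 243 = -39 + 243 = 204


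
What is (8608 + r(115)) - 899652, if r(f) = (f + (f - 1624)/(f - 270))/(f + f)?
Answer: -15882849633/17825 ≈ -8.9104e+5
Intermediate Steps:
r(f) = (f + (-1624 + f)/(-270 + f))/(2*f) (r(f) = (f + (-1624 + f)/(-270 + f))/((2*f)) = (f + (-1624 + f)/(-270 + f))*(1/(2*f)) = (f + (-1624 + f)/(-270 + f))/(2*f))
(8608 + r(115)) - 899652 = (8608 + (1/2)*(-1624 + 115**2 - 269*115)/(115*(-270 + 115))) - 899652 = (8608 + (1/2)*(1/115)*(-1624 + 13225 - 30935)/(-155)) - 899652 = (8608 + (1/2)*(1/115)*(-1/155)*(-19334)) - 899652 = (8608 + 9667/17825) - 899652 = 153447267/17825 - 899652 = -15882849633/17825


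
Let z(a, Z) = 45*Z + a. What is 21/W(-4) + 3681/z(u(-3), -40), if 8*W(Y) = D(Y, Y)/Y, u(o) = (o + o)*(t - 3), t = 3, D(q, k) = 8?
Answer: -17209/200 ≈ -86.045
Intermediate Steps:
u(o) = 0 (u(o) = (o + o)*(3 - 3) = (2*o)*0 = 0)
z(a, Z) = a + 45*Z
W(Y) = 1/Y (W(Y) = (8/Y)/8 = 1/Y)
21/W(-4) + 3681/z(u(-3), -40) = 21/(1/(-4)) + 3681/(0 + 45*(-40)) = 21/(-¼) + 3681/(0 - 1800) = 21*(-4) + 3681/(-1800) = -84 + 3681*(-1/1800) = -84 - 409/200 = -17209/200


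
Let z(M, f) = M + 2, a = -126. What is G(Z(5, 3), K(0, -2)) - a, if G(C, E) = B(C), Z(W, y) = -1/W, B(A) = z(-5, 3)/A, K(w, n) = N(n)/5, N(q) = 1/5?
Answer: 141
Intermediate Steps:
z(M, f) = 2 + M
N(q) = ⅕
K(w, n) = 1/25 (K(w, n) = (⅕)/5 = (⅕)*(⅕) = 1/25)
B(A) = -3/A (B(A) = (2 - 5)/A = -3/A)
G(C, E) = -3/C
G(Z(5, 3), K(0, -2)) - a = -3/((-1/5)) - 1*(-126) = -3/((-1*⅕)) + 126 = -3/(-⅕) + 126 = -3*(-5) + 126 = 15 + 126 = 141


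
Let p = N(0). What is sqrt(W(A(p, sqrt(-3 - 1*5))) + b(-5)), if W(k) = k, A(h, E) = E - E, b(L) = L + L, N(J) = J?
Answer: I*sqrt(10) ≈ 3.1623*I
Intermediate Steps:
p = 0
b(L) = 2*L
A(h, E) = 0
sqrt(W(A(p, sqrt(-3 - 1*5))) + b(-5)) = sqrt(0 + 2*(-5)) = sqrt(0 - 10) = sqrt(-10) = I*sqrt(10)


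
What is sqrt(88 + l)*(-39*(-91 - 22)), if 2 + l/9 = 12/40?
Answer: 4407*sqrt(7270)/10 ≈ 37576.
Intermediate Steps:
l = -153/10 (l = -18 + 9*(12/40) = -18 + 9*(12*(1/40)) = -18 + 9*(3/10) = -18 + 27/10 = -153/10 ≈ -15.300)
sqrt(88 + l)*(-39*(-91 - 22)) = sqrt(88 - 153/10)*(-39*(-91 - 22)) = sqrt(727/10)*(-39*(-113)) = (sqrt(7270)/10)*4407 = 4407*sqrt(7270)/10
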